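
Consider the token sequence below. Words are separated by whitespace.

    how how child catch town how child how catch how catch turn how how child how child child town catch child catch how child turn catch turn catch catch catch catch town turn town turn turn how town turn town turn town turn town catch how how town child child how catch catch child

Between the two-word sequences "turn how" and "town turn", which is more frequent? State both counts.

"town turn" (5 vs 2)

"turn how": 2 occurrences
"town turn": 5 occurrences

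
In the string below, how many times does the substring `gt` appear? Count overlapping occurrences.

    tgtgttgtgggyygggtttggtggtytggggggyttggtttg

7

Sliding a length-2 window over the 42 characters (41 positions):
  position 2–3: gt
  position 4–5: gt
  position 7–8: gt
  position 16–17: gt
  position 21–22: gt
  position 24–25: gt
  position 38–39: gt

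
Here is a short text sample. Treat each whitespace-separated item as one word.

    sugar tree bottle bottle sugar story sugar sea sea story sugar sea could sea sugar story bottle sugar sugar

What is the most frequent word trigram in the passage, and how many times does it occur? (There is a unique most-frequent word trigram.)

"story sugar sea", 2 times

Trigram frequencies (highest first):
  story sugar sea: 2
  sugar tree bottle: 1
  tree bottle bottle: 1
  bottle bottle sugar: 1
  bottle sugar story: 1
  sugar story sugar: 1
  … (10 more, each ≤ 1)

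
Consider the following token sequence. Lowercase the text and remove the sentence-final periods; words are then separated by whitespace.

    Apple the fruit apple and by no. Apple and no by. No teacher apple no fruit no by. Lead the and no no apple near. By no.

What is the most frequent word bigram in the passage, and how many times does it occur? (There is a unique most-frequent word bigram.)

Bigram frequencies (highest first):
  by no: 3
  apple and: 2
  no apple: 2
  and no: 2
  no by: 2
  apple the: 1
  … (14 more, each ≤ 1)

"by no", 3 times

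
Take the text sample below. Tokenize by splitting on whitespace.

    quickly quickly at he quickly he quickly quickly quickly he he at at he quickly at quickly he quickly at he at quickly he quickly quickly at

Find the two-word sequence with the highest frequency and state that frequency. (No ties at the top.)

"he quickly", 5 times

Bigram frequencies (highest first):
  he quickly: 5
  quickly quickly: 4
  quickly at: 4
  quickly he: 4
  at he: 3
  he at: 2
  … (3 more, each ≤ 2)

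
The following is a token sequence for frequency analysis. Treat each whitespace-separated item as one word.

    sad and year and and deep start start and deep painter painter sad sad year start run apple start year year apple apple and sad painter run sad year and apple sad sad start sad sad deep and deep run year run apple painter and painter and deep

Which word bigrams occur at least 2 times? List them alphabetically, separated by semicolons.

Bigram counts meeting the condition (at least 2 times):
  and deep: 4
  painter and: 2
  run apple: 2
  sad sad: 3
  sad year: 2
  year and: 2

and deep; painter and; run apple; sad sad; sad year; year and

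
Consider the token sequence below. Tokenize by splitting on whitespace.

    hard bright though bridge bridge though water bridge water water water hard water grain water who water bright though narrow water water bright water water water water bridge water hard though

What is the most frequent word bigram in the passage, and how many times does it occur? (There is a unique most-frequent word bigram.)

"water water", 6 times

Bigram frequencies (highest first):
  water water: 6
  bright though: 2
  water bridge: 2
  bridge water: 2
  water hard: 2
  water bright: 2
  … (14 more, each ≤ 1)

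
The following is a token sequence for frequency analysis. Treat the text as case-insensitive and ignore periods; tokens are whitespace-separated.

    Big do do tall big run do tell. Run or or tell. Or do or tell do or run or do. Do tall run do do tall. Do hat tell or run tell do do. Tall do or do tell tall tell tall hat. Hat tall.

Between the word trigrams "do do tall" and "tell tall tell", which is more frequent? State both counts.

"do do tall" (4 vs 1)

"do do tall": 4 occurrences
"tell tall tell": 1 occurrence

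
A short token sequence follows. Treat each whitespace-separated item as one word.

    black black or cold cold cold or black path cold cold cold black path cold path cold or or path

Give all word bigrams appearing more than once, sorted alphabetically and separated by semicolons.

black path; cold cold; cold or; path cold

Bigram counts meeting the condition (more than once):
  black path: 2
  cold cold: 4
  cold or: 2
  path cold: 3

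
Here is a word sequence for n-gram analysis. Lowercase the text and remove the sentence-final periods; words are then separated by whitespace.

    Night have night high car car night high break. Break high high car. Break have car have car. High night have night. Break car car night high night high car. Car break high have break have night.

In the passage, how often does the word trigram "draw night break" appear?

Scanning the 35 overlapping trigram windows for "draw night break":
  (none found)

0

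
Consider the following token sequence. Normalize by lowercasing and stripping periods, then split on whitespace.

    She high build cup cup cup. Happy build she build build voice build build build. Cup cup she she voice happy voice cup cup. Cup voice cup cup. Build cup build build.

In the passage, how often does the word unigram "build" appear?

Scanning the 32 tokens for "build":
  position 3: build
  position 8: build
  position 10: build
  position 11: build
  position 13: build
  position 14: build
  position 15: build
  position 29: build
  position 31: build
  position 32: build

10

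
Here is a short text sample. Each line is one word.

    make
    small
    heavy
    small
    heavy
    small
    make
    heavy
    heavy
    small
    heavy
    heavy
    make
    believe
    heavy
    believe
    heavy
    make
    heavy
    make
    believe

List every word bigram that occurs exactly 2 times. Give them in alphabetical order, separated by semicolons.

believe heavy; heavy heavy; make believe; make heavy

Bigram counts meeting the condition (exactly 2 times):
  believe heavy: 2
  heavy heavy: 2
  make believe: 2
  make heavy: 2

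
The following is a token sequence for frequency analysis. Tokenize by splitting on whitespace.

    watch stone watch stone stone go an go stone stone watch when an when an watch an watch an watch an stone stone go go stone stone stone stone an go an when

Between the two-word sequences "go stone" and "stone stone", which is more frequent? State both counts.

"go stone": 2 occurrences
"stone stone": 6 occurrences

"stone stone" (6 vs 2)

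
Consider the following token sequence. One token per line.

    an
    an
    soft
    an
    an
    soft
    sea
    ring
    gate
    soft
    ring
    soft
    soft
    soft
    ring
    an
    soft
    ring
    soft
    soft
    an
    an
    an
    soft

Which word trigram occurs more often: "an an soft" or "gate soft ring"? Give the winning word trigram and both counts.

"an an soft" (3 vs 1)

"an an soft": 3 occurrences
"gate soft ring": 1 occurrence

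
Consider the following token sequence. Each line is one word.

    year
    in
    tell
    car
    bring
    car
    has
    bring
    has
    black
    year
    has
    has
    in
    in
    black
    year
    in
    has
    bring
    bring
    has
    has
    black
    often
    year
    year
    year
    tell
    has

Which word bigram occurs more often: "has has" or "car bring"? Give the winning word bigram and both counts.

"has has" (2 vs 1)

"has has": 2 occurrences
"car bring": 1 occurrence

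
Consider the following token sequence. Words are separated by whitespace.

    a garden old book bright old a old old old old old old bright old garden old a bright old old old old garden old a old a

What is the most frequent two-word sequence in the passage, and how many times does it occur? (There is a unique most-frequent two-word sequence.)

"old old", 8 times

Bigram frequencies (highest first):
  old old: 8
  old a: 4
  garden old: 3
  bright old: 3
  a old: 2
  old garden: 2
  … (5 more, each ≤ 1)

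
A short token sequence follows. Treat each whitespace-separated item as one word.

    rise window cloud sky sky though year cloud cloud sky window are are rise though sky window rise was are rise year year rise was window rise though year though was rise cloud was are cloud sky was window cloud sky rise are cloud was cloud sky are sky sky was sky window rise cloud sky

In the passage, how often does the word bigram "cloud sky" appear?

6

Scanning the 55 overlapping bigram windows for "cloud sky":
  position 3–4: cloud sky
  position 9–10: cloud sky
  position 36–37: cloud sky
  position 40–41: cloud sky
  position 46–47: cloud sky
  position 55–56: cloud sky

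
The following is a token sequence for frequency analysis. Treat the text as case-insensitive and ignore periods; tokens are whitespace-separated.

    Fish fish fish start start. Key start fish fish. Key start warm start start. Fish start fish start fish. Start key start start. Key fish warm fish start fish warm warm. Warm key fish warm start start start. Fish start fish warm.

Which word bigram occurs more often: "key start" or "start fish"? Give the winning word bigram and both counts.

"start fish" (7 vs 3)

"key start": 3 occurrences
"start fish": 7 occurrences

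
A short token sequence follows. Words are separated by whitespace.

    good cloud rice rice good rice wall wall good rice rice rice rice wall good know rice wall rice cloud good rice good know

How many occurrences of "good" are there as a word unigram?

Scanning the 24 tokens for "good":
  position 1: good
  position 5: good
  position 9: good
  position 15: good
  position 21: good
  position 23: good

6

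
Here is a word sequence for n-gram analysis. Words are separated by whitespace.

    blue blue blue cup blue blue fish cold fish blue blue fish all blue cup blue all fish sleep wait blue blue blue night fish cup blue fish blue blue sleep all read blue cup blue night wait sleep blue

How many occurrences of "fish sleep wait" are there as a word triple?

1

Scanning the 38 overlapping trigram windows for "fish sleep wait":
  position 18–20: fish sleep wait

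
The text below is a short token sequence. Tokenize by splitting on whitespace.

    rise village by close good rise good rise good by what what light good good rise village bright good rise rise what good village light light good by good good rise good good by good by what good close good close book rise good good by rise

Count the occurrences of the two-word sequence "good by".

Scanning the 46 overlapping bigram windows for "good by":
  position 9–10: good by
  position 27–28: good by
  position 33–34: good by
  position 35–36: good by
  position 45–46: good by

5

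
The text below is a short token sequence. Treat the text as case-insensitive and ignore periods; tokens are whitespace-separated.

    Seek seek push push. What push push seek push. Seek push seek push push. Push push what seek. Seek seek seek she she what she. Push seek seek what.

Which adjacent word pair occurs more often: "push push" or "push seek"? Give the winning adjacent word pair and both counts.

"push push" (5 vs 4)

"push push": 5 occurrences
"push seek": 4 occurrences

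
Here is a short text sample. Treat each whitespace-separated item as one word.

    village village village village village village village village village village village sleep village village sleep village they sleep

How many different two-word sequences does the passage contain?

18 tokens → 17 bigram windows in total.
Repeated bigrams (each contributes count−1 duplicates):
  village village: 11
  sleep village: 2
  village sleep: 2
12 duplicate windows → 17 − 12 = 5 distinct.

5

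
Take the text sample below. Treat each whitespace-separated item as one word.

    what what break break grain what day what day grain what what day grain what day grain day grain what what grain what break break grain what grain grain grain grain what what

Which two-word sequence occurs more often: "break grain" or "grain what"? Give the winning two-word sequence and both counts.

"grain what" (7 vs 2)

"break grain": 2 occurrences
"grain what": 7 occurrences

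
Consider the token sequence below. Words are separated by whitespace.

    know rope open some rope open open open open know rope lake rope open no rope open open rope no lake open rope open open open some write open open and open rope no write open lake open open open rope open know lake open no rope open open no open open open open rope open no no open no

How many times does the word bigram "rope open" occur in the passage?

Scanning the 59 overlapping bigram windows for "rope open":
  position 2–3: rope open
  position 5–6: rope open
  position 13–14: rope open
  position 16–17: rope open
  position 23–24: rope open
  position 41–42: rope open
  position 47–48: rope open
  position 55–56: rope open

8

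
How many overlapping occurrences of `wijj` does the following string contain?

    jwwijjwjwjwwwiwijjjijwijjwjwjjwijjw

Sliding a length-4 window over the 35 characters (32 positions):
  position 3–6: wijj
  position 15–18: wijj
  position 22–25: wijj
  position 31–34: wijj

4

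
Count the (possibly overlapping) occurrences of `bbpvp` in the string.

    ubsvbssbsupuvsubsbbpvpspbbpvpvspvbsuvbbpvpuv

3

Sliding a length-5 window over the 44 characters (40 positions):
  position 18–22: bbpvp
  position 25–29: bbpvp
  position 38–42: bbpvp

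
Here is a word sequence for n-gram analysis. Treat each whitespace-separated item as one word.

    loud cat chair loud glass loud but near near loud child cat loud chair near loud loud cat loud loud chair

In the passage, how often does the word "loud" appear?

Scanning the 21 tokens for "loud":
  position 1: loud
  position 4: loud
  position 6: loud
  position 10: loud
  position 13: loud
  position 16: loud
  position 17: loud
  position 19: loud
  position 20: loud

9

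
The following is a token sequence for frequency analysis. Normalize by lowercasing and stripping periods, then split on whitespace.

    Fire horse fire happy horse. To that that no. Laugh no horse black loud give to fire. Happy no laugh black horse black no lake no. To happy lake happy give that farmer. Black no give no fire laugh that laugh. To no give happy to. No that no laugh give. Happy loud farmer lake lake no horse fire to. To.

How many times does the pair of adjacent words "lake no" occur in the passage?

Scanning the 60 overlapping bigram windows for "lake no":
  position 25–26: lake no
  position 56–57: lake no

2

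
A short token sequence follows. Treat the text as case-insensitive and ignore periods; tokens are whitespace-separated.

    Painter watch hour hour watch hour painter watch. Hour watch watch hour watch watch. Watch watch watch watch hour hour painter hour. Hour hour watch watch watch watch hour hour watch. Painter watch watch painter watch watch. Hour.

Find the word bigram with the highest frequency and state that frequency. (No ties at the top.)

Bigram frequencies (highest first):
  watch watch: 11
  watch hour: 7
  hour hour: 5
  hour watch: 5
  painter watch: 4
  hour painter: 2
  … (2 more, each ≤ 2)

"watch watch", 11 times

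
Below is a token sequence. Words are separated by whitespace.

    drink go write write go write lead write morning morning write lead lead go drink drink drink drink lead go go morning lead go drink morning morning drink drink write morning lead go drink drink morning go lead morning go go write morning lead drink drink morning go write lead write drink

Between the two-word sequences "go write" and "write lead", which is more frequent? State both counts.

"go write": 4 occurrences
"write lead": 3 occurrences

"go write" (4 vs 3)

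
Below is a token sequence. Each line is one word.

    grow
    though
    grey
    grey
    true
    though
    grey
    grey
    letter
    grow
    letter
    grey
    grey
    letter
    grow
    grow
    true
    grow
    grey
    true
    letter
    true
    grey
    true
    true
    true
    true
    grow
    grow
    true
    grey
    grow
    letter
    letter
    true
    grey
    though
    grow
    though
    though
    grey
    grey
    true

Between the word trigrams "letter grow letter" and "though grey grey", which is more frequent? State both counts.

"though grey grey" (3 vs 1)

"letter grow letter": 1 occurrence
"though grey grey": 3 occurrences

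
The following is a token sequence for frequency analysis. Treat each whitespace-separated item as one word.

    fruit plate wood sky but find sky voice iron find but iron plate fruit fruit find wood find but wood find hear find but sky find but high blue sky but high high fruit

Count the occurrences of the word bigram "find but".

4

Scanning the 33 overlapping bigram windows for "find but":
  position 10–11: find but
  position 18–19: find but
  position 23–24: find but
  position 26–27: find but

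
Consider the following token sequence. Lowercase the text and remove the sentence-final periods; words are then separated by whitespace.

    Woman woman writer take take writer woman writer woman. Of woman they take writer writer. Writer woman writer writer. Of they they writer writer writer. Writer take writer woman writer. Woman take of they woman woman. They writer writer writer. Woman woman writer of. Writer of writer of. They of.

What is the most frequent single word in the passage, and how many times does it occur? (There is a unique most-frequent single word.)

Unigram frequencies (highest first):
  writer: 20
  woman: 12
  of: 7
  they: 6
  take: 5

"writer", 20 times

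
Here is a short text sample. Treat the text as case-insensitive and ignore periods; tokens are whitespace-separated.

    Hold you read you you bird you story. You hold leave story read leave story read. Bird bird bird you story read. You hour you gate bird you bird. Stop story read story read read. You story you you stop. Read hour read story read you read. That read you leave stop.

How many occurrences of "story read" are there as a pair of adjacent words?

6

Scanning the 51 overlapping bigram windows for "story read":
  position 12–13: story read
  position 15–16: story read
  position 21–22: story read
  position 31–32: story read
  position 33–34: story read
  position 44–45: story read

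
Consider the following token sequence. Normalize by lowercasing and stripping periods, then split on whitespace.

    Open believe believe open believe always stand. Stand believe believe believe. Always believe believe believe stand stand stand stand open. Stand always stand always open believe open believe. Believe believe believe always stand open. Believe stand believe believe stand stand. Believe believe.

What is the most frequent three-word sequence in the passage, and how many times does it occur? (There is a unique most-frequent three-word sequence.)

"believe believe believe", 4 times

Trigram frequencies (highest first):
  believe believe believe: 4
  stand believe believe: 3
  open believe believe: 2
  believe open believe: 2
  believe always stand: 2
  stand stand believe: 2
  … (21 more, each ≤ 2)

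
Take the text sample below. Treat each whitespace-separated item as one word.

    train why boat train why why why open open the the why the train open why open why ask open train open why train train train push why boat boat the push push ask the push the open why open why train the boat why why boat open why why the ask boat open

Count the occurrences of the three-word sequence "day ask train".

0

Scanning the 52 overlapping trigram windows for "day ask train":
  (none found)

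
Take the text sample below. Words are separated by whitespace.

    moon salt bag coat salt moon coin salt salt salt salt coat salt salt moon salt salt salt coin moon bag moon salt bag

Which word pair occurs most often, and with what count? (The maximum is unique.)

Bigram frequencies (highest first):
  salt salt: 6
  moon salt: 3
  salt bag: 2
  coat salt: 2
  salt moon: 2
  bag coat: 1
  … (7 more, each ≤ 1)

"salt salt", 6 times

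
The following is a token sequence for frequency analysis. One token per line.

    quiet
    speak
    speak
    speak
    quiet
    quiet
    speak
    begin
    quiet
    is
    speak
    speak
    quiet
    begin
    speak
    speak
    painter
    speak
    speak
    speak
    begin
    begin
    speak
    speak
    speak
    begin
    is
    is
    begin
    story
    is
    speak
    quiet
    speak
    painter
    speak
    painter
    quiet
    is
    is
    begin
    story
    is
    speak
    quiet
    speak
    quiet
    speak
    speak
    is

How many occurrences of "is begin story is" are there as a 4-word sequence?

2

Scanning the 47 overlapping 4-gram windows for "is begin story is":
  position 28–31: is begin story is
  position 40–43: is begin story is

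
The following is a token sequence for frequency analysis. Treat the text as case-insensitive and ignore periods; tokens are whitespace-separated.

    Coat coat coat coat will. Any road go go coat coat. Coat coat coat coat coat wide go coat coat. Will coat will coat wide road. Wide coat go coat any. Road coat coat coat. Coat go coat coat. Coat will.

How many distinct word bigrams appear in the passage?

16

41 tokens → 40 bigram windows in total.
Repeated bigrams (each contributes count−1 duplicates):
  coat coat: 15
  coat will: 4
  go coat: 4
  any road: 2
  coat go: 2
  coat wide: 2
  will coat: 2
24 duplicate windows → 40 − 24 = 16 distinct.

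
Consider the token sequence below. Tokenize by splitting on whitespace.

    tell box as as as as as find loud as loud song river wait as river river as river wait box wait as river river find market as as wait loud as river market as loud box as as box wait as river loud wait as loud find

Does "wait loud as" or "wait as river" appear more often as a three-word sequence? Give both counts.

"wait as river" (3 vs 1)

"wait loud as": 1 occurrence
"wait as river": 3 occurrences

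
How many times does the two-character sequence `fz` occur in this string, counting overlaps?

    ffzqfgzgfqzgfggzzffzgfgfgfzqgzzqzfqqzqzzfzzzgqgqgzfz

Sliding a length-2 window over the 52 characters (51 positions):
  position 2–3: fz
  position 19–20: fz
  position 26–27: fz
  position 41–42: fz
  position 51–52: fz

5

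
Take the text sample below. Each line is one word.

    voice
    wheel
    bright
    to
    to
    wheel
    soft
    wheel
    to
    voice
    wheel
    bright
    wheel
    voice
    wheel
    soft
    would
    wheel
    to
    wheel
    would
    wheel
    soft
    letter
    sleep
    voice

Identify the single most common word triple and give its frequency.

Trigram frequencies (highest first):
  voice wheel bright: 2
  wheel bright to: 1
  bright to to: 1
  to to wheel: 1
  to wheel soft: 1
  wheel soft wheel: 1
  … (17 more, each ≤ 1)

"voice wheel bright", 2 times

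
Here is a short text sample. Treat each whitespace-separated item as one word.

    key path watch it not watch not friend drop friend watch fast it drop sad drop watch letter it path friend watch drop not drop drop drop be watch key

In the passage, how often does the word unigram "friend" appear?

3

Scanning the 30 tokens for "friend":
  position 8: friend
  position 10: friend
  position 21: friend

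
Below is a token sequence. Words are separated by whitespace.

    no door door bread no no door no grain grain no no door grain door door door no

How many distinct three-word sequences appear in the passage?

15

18 tokens → 16 trigram windows in total.
Repeated trigrams (each contributes count−1 duplicates):
  no no door: 2
1 duplicate windows → 16 − 1 = 15 distinct.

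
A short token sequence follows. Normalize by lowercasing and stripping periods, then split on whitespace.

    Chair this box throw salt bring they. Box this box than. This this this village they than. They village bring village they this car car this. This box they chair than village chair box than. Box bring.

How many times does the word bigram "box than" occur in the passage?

2

Scanning the 36 overlapping bigram windows for "box than":
  position 10–11: box than
  position 34–35: box than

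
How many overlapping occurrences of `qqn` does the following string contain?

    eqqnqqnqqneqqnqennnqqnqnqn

Sliding a length-3 window over the 26 characters (24 positions):
  position 2–4: qqn
  position 5–7: qqn
  position 8–10: qqn
  position 12–14: qqn
  position 20–22: qqn

5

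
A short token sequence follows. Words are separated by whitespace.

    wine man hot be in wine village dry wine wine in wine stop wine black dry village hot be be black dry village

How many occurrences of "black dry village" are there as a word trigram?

Scanning the 21 overlapping trigram windows for "black dry village":
  position 15–17: black dry village
  position 21–23: black dry village

2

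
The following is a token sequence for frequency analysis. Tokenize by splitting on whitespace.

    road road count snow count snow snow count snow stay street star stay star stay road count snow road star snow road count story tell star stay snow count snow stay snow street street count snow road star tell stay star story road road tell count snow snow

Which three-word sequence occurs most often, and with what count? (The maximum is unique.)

Trigram frequencies (highest first):
  snow count snow: 3
  road count snow: 2
  count snow snow: 2
  count snow stay: 2
  count snow road: 2
  snow road star: 2
  … (33 more, each ≤ 1)

"snow count snow", 3 times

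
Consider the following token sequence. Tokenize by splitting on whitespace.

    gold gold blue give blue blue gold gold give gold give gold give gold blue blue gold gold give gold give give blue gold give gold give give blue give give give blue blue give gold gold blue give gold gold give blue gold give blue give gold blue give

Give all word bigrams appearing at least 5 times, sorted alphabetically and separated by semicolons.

blue give; give blue; give gold; gold give; gold gold

Bigram counts meeting the condition (at least 5 times):
  blue give: 6
  give blue: 6
  give gold: 8
  gold give: 9
  gold gold: 5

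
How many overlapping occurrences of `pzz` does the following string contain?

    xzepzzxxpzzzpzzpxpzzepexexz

Sliding a length-3 window over the 27 characters (25 positions):
  position 4–6: pzz
  position 9–11: pzz
  position 13–15: pzz
  position 18–20: pzz

4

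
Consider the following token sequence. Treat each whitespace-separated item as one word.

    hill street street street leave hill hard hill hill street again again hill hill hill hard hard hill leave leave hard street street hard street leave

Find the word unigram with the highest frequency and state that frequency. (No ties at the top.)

"hill", 8 times

Unigram frequencies (highest first):
  hill: 8
  street: 7
  hard: 5
  leave: 4
  again: 2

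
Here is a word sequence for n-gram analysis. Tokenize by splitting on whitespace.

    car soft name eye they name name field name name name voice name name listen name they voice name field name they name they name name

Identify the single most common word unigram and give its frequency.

"name", 14 times

Unigram frequencies (highest first):
  name: 14
  they: 4
  field: 2
  voice: 2
  car: 1
  soft: 1
  … (2 more, each ≤ 1)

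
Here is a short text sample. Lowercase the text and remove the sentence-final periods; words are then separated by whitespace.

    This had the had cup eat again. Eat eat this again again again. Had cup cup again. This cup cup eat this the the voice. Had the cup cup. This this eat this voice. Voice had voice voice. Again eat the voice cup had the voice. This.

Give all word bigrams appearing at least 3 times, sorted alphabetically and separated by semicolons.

Bigram counts meeting the condition (at least 3 times):
  cup cup: 3
  eat this: 3
  had the: 3
  the voice: 3

cup cup; eat this; had the; the voice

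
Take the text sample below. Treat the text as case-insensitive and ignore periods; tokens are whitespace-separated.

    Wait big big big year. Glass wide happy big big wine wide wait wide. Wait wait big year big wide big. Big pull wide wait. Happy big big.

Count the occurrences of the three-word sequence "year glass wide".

1

Scanning the 26 overlapping trigram windows for "year glass wide":
  position 5–7: year glass wide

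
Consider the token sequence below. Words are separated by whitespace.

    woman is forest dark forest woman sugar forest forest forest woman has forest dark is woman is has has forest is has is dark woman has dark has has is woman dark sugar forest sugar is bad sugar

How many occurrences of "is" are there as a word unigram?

7

Scanning the 38 tokens for "is":
  position 2: is
  position 15: is
  position 17: is
  position 21: is
  position 23: is
  position 30: is
  position 36: is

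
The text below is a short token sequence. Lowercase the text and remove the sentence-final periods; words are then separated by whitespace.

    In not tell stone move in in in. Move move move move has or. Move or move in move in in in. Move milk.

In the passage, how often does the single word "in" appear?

8

Scanning the 24 tokens for "in":
  position 1: in
  position 6: in
  position 7: in
  position 8: in
  position 18: in
  position 20: in
  position 21: in
  position 22: in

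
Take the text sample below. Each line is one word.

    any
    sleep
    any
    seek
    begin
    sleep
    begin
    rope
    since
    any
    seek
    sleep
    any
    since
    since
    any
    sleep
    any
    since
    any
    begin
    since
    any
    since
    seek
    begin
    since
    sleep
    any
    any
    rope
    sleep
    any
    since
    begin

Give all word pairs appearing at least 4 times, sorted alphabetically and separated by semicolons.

Bigram counts meeting the condition (at least 4 times):
  any since: 4
  since any: 4
  sleep any: 5

any since; since any; sleep any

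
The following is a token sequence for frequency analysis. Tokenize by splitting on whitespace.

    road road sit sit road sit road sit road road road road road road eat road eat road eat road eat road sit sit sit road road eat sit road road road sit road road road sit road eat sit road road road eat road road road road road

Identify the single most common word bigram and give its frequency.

Bigram frequencies (highest first):
  road road: 17
  sit road: 8
  road eat: 7
  road sit: 6
  eat road: 5
  sit sit: 3
  … (1 more, each ≤ 2)

"road road", 17 times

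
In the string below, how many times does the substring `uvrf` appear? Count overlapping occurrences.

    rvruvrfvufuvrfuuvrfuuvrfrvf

4

Sliding a length-4 window over the 27 characters (24 positions):
  position 4–7: uvrf
  position 11–14: uvrf
  position 16–19: uvrf
  position 21–24: uvrf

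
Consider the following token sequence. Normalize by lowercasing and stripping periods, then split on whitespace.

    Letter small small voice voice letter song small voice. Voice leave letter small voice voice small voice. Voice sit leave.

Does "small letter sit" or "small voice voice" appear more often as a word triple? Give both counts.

"small voice voice" (4 vs 0)

"small letter sit": 0 occurrences
"small voice voice": 4 occurrences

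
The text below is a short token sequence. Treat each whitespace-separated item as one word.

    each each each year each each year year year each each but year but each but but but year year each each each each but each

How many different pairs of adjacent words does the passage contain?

9

26 tokens → 25 bigram windows in total.
Repeated bigrams (each contributes count−1 duplicates):
  each each: 7
  each but: 3
  year each: 3
  year year: 3
  but but: 2
  but each: 2
  but year: 2
  each year: 2
16 duplicate windows → 25 − 16 = 9 distinct.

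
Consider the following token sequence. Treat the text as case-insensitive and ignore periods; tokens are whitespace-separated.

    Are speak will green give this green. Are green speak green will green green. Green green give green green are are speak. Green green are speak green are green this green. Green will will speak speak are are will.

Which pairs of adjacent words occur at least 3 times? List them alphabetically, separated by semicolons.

Bigram counts meeting the condition (at least 3 times):
  are speak: 3
  green are: 4
  green green: 6
  speak green: 3

are speak; green are; green green; speak green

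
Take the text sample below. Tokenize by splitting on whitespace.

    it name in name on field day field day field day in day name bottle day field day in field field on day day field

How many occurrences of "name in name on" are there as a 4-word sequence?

Scanning the 22 overlapping 4-gram windows for "name in name on":
  position 2–5: name in name on

1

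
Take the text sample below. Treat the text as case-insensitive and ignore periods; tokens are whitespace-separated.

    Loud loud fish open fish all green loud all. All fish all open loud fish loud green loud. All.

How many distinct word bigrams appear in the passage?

19 tokens → 18 bigram windows in total.
Repeated bigrams (each contributes count−1 duplicates):
  fish all: 2
  green loud: 2
  loud all: 2
  loud fish: 2
4 duplicate windows → 18 − 4 = 14 distinct.

14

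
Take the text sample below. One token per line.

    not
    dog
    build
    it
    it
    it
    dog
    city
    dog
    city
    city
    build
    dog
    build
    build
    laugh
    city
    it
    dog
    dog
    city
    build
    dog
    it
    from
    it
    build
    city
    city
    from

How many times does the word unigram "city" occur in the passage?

7

Scanning the 30 tokens for "city":
  position 8: city
  position 10: city
  position 11: city
  position 17: city
  position 21: city
  position 28: city
  position 29: city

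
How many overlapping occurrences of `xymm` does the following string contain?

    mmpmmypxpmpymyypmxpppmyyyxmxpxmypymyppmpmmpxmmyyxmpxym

Sliding a length-4 window over the 54 characters (51 positions):
  (no match at any position)

0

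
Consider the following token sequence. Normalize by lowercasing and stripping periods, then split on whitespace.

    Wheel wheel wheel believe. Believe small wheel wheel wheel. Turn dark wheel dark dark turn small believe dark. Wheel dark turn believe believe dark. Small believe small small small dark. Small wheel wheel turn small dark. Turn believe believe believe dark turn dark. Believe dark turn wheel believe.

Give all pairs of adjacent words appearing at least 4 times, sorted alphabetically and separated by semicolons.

believe believe; believe dark; dark turn; wheel wheel

Bigram counts meeting the condition (at least 4 times):
  believe believe: 4
  believe dark: 4
  dark turn: 5
  wheel wheel: 5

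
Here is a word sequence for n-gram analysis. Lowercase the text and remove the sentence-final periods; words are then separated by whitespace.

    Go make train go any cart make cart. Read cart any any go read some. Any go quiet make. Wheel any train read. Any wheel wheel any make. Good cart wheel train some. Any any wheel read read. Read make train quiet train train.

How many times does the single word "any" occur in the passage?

Scanning the 44 tokens for "any":
  position 5: any
  position 11: any
  position 12: any
  position 16: any
  position 21: any
  position 24: any
  position 27: any
  position 34: any
  position 35: any

9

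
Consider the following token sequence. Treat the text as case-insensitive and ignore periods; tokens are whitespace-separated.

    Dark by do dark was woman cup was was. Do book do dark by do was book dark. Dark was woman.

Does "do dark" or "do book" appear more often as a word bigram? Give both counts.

"do dark" (2 vs 1)

"do dark": 2 occurrences
"do book": 1 occurrence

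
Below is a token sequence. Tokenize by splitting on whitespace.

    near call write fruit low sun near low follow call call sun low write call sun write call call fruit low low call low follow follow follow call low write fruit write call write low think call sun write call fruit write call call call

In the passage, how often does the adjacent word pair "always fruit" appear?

0

Scanning the 44 overlapping bigram windows for "always fruit":
  (none found)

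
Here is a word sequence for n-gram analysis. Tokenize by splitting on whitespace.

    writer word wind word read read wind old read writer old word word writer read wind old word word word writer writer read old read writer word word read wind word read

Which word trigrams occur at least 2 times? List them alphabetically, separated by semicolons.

Trigram counts meeting the condition (at least 2 times):
  old read writer: 2
  old word word: 2
  read wind old: 2
  wind word read: 2
  word word writer: 2

old read writer; old word word; read wind old; wind word read; word word writer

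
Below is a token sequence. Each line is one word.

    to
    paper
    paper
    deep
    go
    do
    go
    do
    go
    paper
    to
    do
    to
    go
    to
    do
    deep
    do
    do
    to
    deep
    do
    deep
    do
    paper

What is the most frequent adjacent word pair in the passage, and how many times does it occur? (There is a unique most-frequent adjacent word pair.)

Bigram frequencies (highest first):
  deep do: 3
  go do: 2
  do go: 2
  to do: 2
  do to: 2
  do deep: 2
  … (11 more, each ≤ 1)

"deep do", 3 times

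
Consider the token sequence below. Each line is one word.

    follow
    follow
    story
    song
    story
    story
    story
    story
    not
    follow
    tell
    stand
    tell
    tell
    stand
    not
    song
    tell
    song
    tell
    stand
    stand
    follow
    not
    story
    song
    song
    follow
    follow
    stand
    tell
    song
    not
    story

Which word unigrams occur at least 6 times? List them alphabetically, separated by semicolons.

follow; song; story; tell

Unigram counts meeting the condition (at least 6 times):
  follow: 6
  song: 6
  story: 7
  tell: 6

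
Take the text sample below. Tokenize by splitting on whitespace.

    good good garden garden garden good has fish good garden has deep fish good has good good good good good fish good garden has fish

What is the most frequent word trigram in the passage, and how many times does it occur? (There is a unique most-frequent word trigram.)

"good good good", 3 times

Trigram frequencies (highest first):
  good good good: 3
  fish good garden: 2
  good garden has: 2
  good good garden: 1
  good garden garden: 1
  garden garden garden: 1
  … (13 more, each ≤ 1)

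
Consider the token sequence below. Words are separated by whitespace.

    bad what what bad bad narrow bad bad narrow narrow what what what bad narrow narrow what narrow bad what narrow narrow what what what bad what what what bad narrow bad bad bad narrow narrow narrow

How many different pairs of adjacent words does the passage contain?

9

37 tokens → 36 bigram windows in total.
Repeated bigrams (each contributes count−1 duplicates):
  what what: 7
  bad narrow: 5
  narrow narrow: 5
  bad bad: 4
  what bad: 4
  bad what: 3
  narrow bad: 3
  narrow what: 3
  … (1 more repeated)
27 duplicate windows → 36 − 27 = 9 distinct.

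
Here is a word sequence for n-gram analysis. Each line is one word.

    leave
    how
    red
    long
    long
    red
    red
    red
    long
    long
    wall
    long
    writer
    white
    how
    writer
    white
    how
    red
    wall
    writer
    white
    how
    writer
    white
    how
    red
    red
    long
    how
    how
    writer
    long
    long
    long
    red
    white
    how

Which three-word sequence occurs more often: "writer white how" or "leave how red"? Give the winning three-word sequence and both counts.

"writer white how": 4 occurrences
"leave how red": 1 occurrence

"writer white how" (4 vs 1)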